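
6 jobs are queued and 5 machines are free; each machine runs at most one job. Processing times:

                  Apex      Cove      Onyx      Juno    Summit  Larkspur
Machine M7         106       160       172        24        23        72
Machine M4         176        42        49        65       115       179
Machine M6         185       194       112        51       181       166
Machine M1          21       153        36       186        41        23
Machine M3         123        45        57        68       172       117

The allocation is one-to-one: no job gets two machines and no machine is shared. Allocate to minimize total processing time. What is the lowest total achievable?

Minimum total: 189 min

Optimal: Summit→Machine M7 (23 min), Onyx→Machine M4 (49 min), Juno→Machine M6 (51 min), Apex→Machine M1 (21 min), Cove→Machine M3 (45 min) — total 23+49+51+21+45 = 189 min.
Row-greedy (each job in turn takes its cheapest remaining machine) gives 325 min, worse by 136.
Next-best assignment: Summit→Machine M7, Onyx→Machine M4, Juno→Machine M6, Larkspur→Machine M1, Cove→Machine M3 = 191 min.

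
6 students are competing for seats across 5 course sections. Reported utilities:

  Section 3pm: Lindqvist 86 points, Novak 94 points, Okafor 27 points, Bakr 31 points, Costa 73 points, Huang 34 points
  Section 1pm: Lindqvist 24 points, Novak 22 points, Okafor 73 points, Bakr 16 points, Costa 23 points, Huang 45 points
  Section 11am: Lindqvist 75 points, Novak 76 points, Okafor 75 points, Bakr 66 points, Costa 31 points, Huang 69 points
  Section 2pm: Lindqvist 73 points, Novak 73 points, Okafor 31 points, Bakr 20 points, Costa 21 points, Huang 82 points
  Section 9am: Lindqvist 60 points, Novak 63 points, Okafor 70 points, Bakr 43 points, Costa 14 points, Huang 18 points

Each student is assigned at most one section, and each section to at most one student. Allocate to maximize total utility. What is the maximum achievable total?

Maximum total: 375 points

Optimal: Novak→Section 3pm (94 points), Okafor→Section 1pm (73 points), Bakr→Section 11am (66 points), Huang→Section 2pm (82 points), Lindqvist→Section 9am (60 points) — total 94+73+66+82+60 = 375 points.
Max-entry greedy (repeatedly take the single best remaining cell) gives 367 points, worse by 8.
Checked against all permutations: 375 points is optimal.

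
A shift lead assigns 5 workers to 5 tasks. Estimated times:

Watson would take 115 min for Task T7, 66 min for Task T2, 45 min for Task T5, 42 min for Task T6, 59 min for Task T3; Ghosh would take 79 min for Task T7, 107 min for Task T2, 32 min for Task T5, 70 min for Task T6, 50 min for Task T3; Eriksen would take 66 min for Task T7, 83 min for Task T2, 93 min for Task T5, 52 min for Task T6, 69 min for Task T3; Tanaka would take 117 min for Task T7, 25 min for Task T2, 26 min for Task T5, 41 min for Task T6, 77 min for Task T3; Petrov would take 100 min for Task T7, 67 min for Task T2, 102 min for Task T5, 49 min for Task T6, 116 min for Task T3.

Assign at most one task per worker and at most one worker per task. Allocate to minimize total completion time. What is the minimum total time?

Minimum total: 231 min

Treat this as an assignment problem: match each worker to one task.
Optimal: Watson→Task T3 (59 min), Ghosh→Task T5 (32 min), Eriksen→Task T7 (66 min), Tanaka→Task T2 (25 min), Petrov→Task T6 (49 min) — total 59+32+66+25+49 = 231 min.
Row-greedy (each worker in turn takes its cheapest remaining task) gives 281 min, worse by 50.
Swapping Eriksen↔Watson (Eriksen→Task T3 69 min, Watson→Task T7 115 min) adds 59.
Checked against all permutations: 231 min is optimal.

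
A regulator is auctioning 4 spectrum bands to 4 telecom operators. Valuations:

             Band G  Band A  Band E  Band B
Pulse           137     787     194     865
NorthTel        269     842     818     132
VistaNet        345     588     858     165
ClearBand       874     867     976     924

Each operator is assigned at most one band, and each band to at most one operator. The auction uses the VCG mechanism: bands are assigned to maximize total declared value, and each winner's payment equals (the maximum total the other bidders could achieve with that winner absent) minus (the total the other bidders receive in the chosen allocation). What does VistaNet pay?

Efficient allocation: Pulse→Band B ($865M), NorthTel→Band A ($842M), VistaNet→Band E ($858M), ClearBand→Band G ($874M); total welfare W = $3439M.
VistaNet receives Band E at value $858M, so the others get W − 858 = $2581M.
Without VistaNet: best allocation of the remaining 3 bidders over all 4 bands is Pulse→Band B ($865M), NorthTel→Band A ($842M), ClearBand→Band E ($976M), total $2683M.
VCG payment = (others' best without VistaNet) − (others' welfare with VistaNet) = 2683 − 2581 = $102M.

VistaNet pays $102M.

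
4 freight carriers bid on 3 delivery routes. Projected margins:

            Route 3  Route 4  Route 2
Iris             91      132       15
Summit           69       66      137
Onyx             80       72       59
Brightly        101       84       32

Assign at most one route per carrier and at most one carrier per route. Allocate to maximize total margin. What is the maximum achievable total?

This is a one-to-one assignment (maximum-weight bipartite matching).
Optimal: Brightly→Route 3 ($101k), Iris→Route 4 ($132k), Summit→Route 2 ($137k) — total 101+132+137 = $370k.
Row-greedy (each carrier in turn takes its best remaining route) gives $349k, worse by 21.

Maximum total: $370k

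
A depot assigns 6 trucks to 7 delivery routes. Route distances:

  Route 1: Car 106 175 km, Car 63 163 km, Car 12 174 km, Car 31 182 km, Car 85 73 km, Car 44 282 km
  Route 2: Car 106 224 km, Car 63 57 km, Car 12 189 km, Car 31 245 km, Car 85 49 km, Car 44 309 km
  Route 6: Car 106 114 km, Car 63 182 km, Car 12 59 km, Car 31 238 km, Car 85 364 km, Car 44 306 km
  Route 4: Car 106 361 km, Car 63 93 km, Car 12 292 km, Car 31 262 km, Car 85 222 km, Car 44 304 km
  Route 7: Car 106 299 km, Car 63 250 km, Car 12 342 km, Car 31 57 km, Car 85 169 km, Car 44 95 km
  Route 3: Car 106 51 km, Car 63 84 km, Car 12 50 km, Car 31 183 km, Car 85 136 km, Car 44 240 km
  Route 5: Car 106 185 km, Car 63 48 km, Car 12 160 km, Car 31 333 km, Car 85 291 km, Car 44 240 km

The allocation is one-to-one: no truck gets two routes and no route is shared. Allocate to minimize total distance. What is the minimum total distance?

Treat this as an assignment problem: match each truck to one route.
Optimal: Car 106→Route 3 (51 km), Car 63→Route 5 (48 km), Car 12→Route 6 (59 km), Car 31→Route 1 (182 km), Car 85→Route 2 (49 km), Car 44→Route 7 (95 km) — total 51+48+59+182+49+95 = 484 km.

Min total: 484 km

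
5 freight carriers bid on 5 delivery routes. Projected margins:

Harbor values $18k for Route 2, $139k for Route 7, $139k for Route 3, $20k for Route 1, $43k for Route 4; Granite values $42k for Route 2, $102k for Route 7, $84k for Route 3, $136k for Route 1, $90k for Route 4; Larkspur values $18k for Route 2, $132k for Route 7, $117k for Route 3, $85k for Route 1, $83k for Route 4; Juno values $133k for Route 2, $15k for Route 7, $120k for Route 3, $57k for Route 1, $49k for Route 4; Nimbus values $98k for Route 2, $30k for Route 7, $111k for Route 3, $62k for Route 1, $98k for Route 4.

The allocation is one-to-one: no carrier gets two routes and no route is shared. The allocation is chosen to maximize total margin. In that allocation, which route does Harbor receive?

Optimal: Harbor→Route 3 ($139k), Granite→Route 1 ($136k), Larkspur→Route 7 ($132k), Juno→Route 2 ($133k), Nimbus→Route 4 ($98k) — total 139+136+132+133+98 = $638k.
Column-greedy (each route in turn goes to its best remaining carrier) gives $623k, worse by 15.
Next-best assignment: Harbor→Route 7, Granite→Route 1, Larkspur→Route 3, Juno→Route 2, Nimbus→Route 4 = $623k.
Harbor's own top route is Route 7 ($139k), but forcing Harbor→Route 7 and reassigning the rest optimally gives only $623k — worse by 15.

Harbor receives Route 3.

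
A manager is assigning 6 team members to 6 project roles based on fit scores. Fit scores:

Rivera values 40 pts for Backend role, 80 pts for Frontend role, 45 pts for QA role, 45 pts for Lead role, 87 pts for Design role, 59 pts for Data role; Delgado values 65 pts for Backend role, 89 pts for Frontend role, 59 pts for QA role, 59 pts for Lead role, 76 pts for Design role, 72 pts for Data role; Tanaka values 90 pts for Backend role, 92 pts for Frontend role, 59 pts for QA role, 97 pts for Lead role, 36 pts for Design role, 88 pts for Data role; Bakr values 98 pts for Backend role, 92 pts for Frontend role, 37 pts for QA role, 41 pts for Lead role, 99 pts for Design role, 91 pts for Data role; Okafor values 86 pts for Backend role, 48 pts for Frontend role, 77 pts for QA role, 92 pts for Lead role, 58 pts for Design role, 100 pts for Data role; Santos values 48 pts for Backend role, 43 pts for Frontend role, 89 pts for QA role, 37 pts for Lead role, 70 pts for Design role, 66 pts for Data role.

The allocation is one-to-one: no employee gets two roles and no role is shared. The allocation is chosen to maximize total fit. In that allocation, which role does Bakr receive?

Optimal: Rivera→Design role (87 pts), Delgado→Frontend role (89 pts), Tanaka→Lead role (97 pts), Bakr→Backend role (98 pts), Okafor→Data role (100 pts), Santos→QA role (89 pts) — total 87+89+97+98+100+89 = 560 pts.
Max-entry greedy (repeatedly take the single best remaining cell) gives 514 pts, worse by 46.
No other one-to-one assignment exceeds 560 pts.
Bakr's own top role is Design role (99 pts), but forcing Bakr→Design role and reassigning the rest optimally gives only 530 pts — worse by 30.

Bakr receives Backend role.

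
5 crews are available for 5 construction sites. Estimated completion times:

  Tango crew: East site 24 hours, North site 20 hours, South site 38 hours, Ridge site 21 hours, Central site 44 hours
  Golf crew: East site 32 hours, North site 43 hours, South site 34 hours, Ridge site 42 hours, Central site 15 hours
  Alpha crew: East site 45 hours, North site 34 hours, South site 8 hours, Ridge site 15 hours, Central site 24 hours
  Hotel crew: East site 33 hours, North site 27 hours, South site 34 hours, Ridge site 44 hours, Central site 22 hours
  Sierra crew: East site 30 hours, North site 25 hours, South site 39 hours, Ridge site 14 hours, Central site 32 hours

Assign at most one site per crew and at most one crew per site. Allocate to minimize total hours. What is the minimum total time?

Optimal: Tango crew→East site (24 hours), Golf crew→Central site (15 hours), Alpha crew→South site (8 hours), Hotel crew→North site (27 hours), Sierra crew→Ridge site (14 hours) — total 24+15+8+27+14 = 88 hours.
Column-greedy (each site in turn goes to its cheapest remaining crew) gives 121 hours, worse by 33.

Min total: 88 hours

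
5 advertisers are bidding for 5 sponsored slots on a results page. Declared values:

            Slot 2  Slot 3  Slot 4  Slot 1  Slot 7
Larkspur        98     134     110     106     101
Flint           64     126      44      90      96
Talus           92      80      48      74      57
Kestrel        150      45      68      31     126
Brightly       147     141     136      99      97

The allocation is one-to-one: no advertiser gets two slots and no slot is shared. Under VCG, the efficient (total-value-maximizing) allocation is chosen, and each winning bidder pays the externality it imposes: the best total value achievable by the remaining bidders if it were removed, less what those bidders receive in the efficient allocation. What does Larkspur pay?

Efficient allocation: Larkspur→Slot 3 ($134), Flint→Slot 7 ($96), Talus→Slot 1 ($74), Kestrel→Slot 2 ($150), Brightly→Slot 4 ($136); total welfare W = $590.
Larkspur receives Slot 3 at value $134, so the others get W − 134 = $456.
Without Larkspur: best allocation of the remaining 4 bidders over all 5 slots is Flint→Slot 3 ($126), Talus→Slot 1 ($74), Kestrel→Slot 2 ($150), Brightly→Slot 4 ($136), total $486.
VCG payment = (others' best without Larkspur) − (others' welfare with Larkspur) = 486 − 456 = $30.

Larkspur pays $30.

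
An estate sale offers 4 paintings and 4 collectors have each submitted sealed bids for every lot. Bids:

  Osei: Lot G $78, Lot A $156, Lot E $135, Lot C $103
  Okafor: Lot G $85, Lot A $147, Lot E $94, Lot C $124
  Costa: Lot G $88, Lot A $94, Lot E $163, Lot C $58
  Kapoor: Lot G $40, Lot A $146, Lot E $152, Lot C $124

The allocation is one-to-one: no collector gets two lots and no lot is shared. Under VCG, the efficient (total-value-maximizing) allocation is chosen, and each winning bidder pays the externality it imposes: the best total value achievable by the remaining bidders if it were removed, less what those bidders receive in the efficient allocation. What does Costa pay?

Efficient allocation: Osei→Lot A ($156), Okafor→Lot G ($85), Costa→Lot E ($163), Kapoor→Lot C ($124); total welfare W = $528.
Costa receives Lot E at value $163, so the others get W − 163 = $365.
Without Costa: best allocation of the remaining 3 bidders over all 4 lots is Osei→Lot A ($156), Okafor→Lot C ($124), Kapoor→Lot E ($152), total $432.
VCG payment = (others' best without Costa) − (others' welfare with Costa) = 432 − 365 = $67.

Costa pays $67.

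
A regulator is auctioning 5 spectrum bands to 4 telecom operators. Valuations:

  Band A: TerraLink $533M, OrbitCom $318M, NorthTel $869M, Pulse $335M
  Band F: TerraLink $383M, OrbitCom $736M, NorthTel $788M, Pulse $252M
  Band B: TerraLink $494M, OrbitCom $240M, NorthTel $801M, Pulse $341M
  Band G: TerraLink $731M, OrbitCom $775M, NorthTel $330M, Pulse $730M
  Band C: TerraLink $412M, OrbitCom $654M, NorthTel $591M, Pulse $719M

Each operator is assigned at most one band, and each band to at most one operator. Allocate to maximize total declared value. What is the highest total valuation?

This is the linear assignment problem.
Optimal: TerraLink→Band G ($731M), OrbitCom→Band F ($736M), NorthTel→Band A ($869M), Pulse→Band C ($719M) — total 731+736+869+719 = $3055M.
Max-entry greedy (repeatedly take the single best remaining cell) gives $2857M, worse by 198.
Swapping TerraLink↔OrbitCom (TerraLink→Band F $383M, OrbitCom→Band G $775M) loses 309.

Max total: $3055M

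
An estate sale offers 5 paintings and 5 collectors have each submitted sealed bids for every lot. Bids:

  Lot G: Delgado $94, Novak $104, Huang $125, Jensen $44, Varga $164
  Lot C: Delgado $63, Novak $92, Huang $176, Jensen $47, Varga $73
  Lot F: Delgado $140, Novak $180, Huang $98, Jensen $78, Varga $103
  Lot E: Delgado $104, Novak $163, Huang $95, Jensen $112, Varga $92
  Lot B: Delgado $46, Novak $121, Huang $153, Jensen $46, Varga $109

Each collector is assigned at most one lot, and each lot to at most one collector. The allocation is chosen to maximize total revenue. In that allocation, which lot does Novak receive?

Novak receives Lot B.

Optimal: Delgado→Lot F ($140), Novak→Lot B ($121), Huang→Lot C ($176), Jensen→Lot E ($112), Varga→Lot G ($164) — total 140+121+176+112+164 = $713.
Column-greedy (each lot in turn goes to its best remaining collector) gives $678, worse by 35.
Next-best assignment: Delgado→Lot F, Novak→Lot E, Huang→Lot C, Jensen→Lot B, Varga→Lot G = $689.
Swapping Novak↔Delgado (Novak→Lot F $180, Delgado→Lot B $46) loses 35.
Novak's own top lot is Lot F ($180), but forcing Novak→Lot F and reassigning the rest optimally gives only $678 — worse by 35.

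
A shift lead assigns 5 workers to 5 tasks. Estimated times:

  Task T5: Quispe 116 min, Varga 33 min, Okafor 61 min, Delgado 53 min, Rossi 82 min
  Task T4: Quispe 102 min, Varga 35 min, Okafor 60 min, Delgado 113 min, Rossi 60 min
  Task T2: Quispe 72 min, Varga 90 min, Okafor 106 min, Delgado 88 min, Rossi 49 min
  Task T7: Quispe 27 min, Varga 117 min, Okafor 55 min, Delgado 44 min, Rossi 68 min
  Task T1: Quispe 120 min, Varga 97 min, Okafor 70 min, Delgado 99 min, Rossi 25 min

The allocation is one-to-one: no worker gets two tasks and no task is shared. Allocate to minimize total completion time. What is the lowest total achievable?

This is a one-to-one assignment (minimum-cost bipartite matching).
Optimal: Quispe→Task T7 (27 min), Varga→Task T5 (33 min), Okafor→Task T4 (60 min), Delgado→Task T2 (88 min), Rossi→Task T1 (25 min) — total 27+33+60+88+25 = 233 min.
Column-greedy (each task in turn goes to its cheapest remaining worker) gives 268 min, worse by 35.
Swapping Quispe↔Okafor (Quispe→Task T4 102 min, Okafor→Task T7 55 min) adds 70.
Every other assignment is strictly worse.

Minimum total: 233 min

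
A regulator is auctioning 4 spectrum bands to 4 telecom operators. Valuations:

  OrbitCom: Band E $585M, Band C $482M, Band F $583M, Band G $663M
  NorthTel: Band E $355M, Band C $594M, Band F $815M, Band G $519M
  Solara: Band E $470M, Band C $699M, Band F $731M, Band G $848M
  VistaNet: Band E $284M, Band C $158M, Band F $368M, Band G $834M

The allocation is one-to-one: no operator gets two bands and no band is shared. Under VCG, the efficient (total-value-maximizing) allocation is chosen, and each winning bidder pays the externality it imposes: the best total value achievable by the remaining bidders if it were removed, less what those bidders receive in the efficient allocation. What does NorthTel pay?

Efficient allocation: OrbitCom→Band E ($585M), NorthTel→Band F ($815M), Solara→Band C ($699M), VistaNet→Band G ($834M); total welfare W = $2933M.
NorthTel receives Band F at value $815M, so the others get W − 815 = $2118M.
Without NorthTel: best allocation of the remaining 3 bidders over all 4 bands is OrbitCom→Band E ($585M), Solara→Band F ($731M), VistaNet→Band G ($834M), total $2150M.
VCG payment = (others' best without NorthTel) − (others' welfare with NorthTel) = 2150 − 2118 = $32M.

NorthTel pays $32M.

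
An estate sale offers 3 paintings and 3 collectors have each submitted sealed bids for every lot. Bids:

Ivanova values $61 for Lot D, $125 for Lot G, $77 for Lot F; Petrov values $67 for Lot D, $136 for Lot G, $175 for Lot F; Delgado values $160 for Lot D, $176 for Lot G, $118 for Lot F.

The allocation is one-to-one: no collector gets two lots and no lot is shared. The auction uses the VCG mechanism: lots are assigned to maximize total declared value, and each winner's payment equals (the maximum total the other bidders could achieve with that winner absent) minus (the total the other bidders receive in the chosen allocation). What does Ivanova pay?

Ivanova pays $16.

Efficient allocation: Ivanova→Lot G ($125), Petrov→Lot F ($175), Delgado→Lot D ($160); total welfare W = $460.
Ivanova receives Lot G at value $125, so the others get W − 125 = $335.
Without Ivanova: best allocation of the remaining 2 bidders over all 3 lots is Petrov→Lot F ($175), Delgado→Lot G ($176), total $351.
VCG payment = (others' best without Ivanova) − (others' welfare with Ivanova) = 351 − 335 = $16.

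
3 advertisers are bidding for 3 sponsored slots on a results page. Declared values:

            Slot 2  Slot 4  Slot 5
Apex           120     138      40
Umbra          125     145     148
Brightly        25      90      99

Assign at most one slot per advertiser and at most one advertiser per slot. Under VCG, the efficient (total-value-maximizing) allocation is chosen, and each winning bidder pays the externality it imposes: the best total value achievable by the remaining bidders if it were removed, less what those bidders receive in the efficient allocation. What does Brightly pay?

Brightly pays $21.

Efficient allocation: Apex→Slot 2 ($120), Umbra→Slot 4 ($145), Brightly→Slot 5 ($99); total welfare W = $364.
Brightly receives Slot 5 at value $99, so the others get W − 99 = $265.
Without Brightly: best allocation of the remaining 2 bidders over all 3 slots is Apex→Slot 4 ($138), Umbra→Slot 5 ($148), total $286.
VCG payment = (others' best without Brightly) − (others' welfare with Brightly) = 286 − 265 = $21.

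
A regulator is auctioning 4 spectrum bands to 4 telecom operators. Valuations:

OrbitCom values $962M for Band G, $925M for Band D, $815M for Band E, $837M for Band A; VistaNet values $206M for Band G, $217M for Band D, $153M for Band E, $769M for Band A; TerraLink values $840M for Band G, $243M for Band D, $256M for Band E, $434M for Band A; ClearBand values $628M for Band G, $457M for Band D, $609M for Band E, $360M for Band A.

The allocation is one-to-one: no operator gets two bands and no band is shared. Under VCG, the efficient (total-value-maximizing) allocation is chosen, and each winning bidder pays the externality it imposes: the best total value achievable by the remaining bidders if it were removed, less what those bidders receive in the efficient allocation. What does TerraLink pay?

Efficient allocation: OrbitCom→Band D ($925M), VistaNet→Band A ($769M), TerraLink→Band G ($840M), ClearBand→Band E ($609M); total welfare W = $3143M.
TerraLink receives Band G at value $840M, so the others get W − 840 = $2303M.
Without TerraLink: best allocation of the remaining 3 bidders over all 4 bands is OrbitCom→Band G ($962M), VistaNet→Band A ($769M), ClearBand→Band E ($609M), total $2340M.
VCG payment = (others' best without TerraLink) − (others' welfare with TerraLink) = 2340 − 2303 = $37M.

TerraLink pays $37M.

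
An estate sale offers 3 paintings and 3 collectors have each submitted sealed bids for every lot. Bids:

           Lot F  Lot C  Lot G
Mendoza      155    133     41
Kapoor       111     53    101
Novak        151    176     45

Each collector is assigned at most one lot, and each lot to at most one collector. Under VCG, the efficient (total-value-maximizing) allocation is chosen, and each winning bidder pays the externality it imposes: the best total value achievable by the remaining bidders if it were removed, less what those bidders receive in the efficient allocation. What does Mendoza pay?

Efficient allocation: Mendoza→Lot F ($155), Kapoor→Lot G ($101), Novak→Lot C ($176); total welfare W = $432.
Mendoza receives Lot F at value $155, so the others get W − 155 = $277.
Without Mendoza: best allocation of the remaining 2 bidders over all 3 lots is Kapoor→Lot F ($111), Novak→Lot C ($176), total $287.
VCG payment = (others' best without Mendoza) − (others' welfare with Mendoza) = 287 − 277 = $10.

Mendoza pays $10.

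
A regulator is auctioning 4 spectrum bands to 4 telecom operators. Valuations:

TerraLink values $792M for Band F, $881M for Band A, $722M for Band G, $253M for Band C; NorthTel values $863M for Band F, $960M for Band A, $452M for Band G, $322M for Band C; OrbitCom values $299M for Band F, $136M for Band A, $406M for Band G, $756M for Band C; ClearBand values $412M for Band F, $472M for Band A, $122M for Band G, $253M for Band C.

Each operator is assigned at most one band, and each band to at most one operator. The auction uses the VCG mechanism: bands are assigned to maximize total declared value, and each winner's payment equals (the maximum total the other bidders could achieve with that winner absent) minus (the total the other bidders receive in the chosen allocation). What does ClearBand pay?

Efficient allocation: TerraLink→Band G ($722M), NorthTel→Band A ($960M), OrbitCom→Band C ($756M), ClearBand→Band F ($412M); total welfare W = $2850M.
ClearBand receives Band F at value $412M, so the others get W − 412 = $2438M.
Without ClearBand: best allocation of the remaining 3 bidders over all 4 bands is TerraLink→Band F ($792M), NorthTel→Band A ($960M), OrbitCom→Band C ($756M), total $2508M.
VCG payment = (others' best without ClearBand) − (others' welfare with ClearBand) = 2508 − 2438 = $70M.

ClearBand pays $70M.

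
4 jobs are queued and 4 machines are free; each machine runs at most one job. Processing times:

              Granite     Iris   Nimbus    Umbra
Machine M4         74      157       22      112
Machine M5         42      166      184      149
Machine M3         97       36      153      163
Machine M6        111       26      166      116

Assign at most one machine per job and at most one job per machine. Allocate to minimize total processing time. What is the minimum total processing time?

Optimal: Granite→Machine M5 (42 min), Iris→Machine M3 (36 min), Nimbus→Machine M4 (22 min), Umbra→Machine M6 (116 min) — total 42+36+22+116 = 216 min.
Min-entry greedy (repeatedly take the single cheapest remaining cell) gives 253 min, worse by 37.
Swapping Granite↔Umbra (Granite→Machine M6 111 min, Umbra→Machine M5 149 min) adds 102.
No other one-to-one assignment undercuts 216 min.

Min total: 216 min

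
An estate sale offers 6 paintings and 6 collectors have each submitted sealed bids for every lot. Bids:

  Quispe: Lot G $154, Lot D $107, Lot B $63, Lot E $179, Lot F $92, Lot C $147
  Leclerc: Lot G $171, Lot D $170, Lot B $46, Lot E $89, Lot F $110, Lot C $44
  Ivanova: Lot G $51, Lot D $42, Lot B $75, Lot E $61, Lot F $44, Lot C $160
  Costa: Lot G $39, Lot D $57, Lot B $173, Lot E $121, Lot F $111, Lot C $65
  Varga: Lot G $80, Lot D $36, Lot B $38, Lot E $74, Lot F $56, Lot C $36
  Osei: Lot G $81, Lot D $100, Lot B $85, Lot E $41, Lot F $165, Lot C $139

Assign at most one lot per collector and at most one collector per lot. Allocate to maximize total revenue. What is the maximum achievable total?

Maximum total: $927

Optimal: Quispe→Lot E ($179), Leclerc→Lot D ($170), Ivanova→Lot C ($160), Costa→Lot B ($173), Varga→Lot G ($80), Osei→Lot F ($165) — total 179+170+160+173+80+165 = $927.
Max-entry greedy (repeatedly take the single best remaining cell) gives $884, worse by 43.
Swapping Costa↔Quispe (Costa→Lot E $121, Quispe→Lot B $63) loses 168.
No other one-to-one assignment exceeds $927.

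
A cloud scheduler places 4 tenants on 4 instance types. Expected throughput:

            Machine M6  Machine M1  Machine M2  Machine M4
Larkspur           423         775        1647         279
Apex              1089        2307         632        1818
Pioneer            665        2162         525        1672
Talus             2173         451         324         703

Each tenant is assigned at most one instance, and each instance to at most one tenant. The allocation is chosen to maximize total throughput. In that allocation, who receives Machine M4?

Optimal: Larkspur→Machine M2 (1647 ops/s), Apex→Machine M4 (1818 ops/s), Pioneer→Machine M1 (2162 ops/s), Talus→Machine M6 (2173 ops/s) — total 1647+1818+2162+2173 = 7800 ops/s.
Column-greedy (each instance in turn goes to its best remaining tenant) gives 7799 ops/s, worse by 1.
Apex's own top instance is Machine M1 (2307 ops/s), but forcing Apex→Machine M1 and reassigning the rest optimally gives only 7799 ops/s — worse by 1.

Apex receives Machine M4.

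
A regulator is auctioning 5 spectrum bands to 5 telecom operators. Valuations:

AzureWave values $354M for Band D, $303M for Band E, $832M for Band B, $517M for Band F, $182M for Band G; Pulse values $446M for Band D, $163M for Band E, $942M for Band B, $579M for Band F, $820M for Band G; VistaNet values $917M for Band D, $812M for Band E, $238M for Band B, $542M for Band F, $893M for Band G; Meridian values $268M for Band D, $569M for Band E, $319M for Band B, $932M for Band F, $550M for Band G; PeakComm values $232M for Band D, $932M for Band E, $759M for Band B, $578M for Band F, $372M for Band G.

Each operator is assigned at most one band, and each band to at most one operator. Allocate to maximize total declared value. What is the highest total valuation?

Maximum total: $4433M

Optimal: AzureWave→Band B ($832M), Pulse→Band G ($820M), VistaNet→Band D ($917M), Meridian→Band F ($932M), PeakComm→Band E ($932M) — total 832+820+917+932+932 = $4433M.
Max-entry greedy (repeatedly take the single best remaining cell) gives $3905M, worse by 528.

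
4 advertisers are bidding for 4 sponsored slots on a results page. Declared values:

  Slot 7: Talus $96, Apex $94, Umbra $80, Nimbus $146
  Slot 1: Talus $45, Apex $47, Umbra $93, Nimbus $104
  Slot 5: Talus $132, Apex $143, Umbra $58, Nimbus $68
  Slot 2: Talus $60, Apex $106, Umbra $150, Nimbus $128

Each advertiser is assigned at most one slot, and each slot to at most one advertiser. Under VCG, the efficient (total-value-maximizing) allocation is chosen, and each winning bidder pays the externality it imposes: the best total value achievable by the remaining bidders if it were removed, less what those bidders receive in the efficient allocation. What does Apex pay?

Efficient allocation: Talus→Slot 7 ($96), Apex→Slot 5 ($143), Umbra→Slot 2 ($150), Nimbus→Slot 1 ($104); total welfare W = $493.
Apex receives Slot 5 at value $143, so the others get W − 143 = $350.
Without Apex: best allocation of the remaining 3 bidders over all 4 slots is Talus→Slot 5 ($132), Umbra→Slot 2 ($150), Nimbus→Slot 7 ($146), total $428.
VCG payment = (others' best without Apex) − (others' welfare with Apex) = 428 − 350 = $78.

Apex pays $78.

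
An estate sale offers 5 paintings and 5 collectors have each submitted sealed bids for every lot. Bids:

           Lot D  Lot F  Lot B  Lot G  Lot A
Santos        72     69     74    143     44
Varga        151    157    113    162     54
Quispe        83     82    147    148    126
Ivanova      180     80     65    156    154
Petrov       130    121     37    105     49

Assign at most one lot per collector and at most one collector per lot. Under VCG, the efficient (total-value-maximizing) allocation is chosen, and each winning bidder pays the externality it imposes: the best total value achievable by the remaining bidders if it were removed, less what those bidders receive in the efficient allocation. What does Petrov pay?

Petrov pays $26.

Efficient allocation: Santos→Lot G ($143), Varga→Lot F ($157), Quispe→Lot B ($147), Ivanova→Lot A ($154), Petrov→Lot D ($130); total welfare W = $731.
Petrov receives Lot D at value $130, so the others get W − 130 = $601.
Without Petrov: best allocation of the remaining 4 bidders over all 5 lots is Santos→Lot G ($143), Varga→Lot F ($157), Quispe→Lot B ($147), Ivanova→Lot D ($180), total $627.
VCG payment = (others' best without Petrov) − (others' welfare with Petrov) = 627 − 601 = $26.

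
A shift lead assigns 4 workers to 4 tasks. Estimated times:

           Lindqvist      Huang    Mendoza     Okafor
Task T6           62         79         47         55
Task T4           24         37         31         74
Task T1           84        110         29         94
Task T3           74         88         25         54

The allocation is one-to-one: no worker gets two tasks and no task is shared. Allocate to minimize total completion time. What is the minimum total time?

Optimal: Lindqvist→Task T6 (62 min), Huang→Task T4 (37 min), Mendoza→Task T1 (29 min), Okafor→Task T3 (54 min) — total 62+37+29+54 = 182 min.
Column-greedy (each task in turn goes to its cheapest remaining worker) gives 253 min, worse by 71.
No other one-to-one assignment undercuts 182 min.

Min total: 182 min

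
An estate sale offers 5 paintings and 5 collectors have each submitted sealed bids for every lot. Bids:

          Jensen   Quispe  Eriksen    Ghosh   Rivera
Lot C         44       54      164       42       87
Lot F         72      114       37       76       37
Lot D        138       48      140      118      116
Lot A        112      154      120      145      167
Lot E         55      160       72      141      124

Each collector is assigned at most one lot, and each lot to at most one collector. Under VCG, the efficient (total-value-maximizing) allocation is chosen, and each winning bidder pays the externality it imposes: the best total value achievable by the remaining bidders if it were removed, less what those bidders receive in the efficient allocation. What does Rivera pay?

Efficient allocation: Jensen→Lot D ($138), Quispe→Lot F ($114), Eriksen→Lot C ($164), Ghosh→Lot E ($141), Rivera→Lot A ($167); total welfare W = $724.
Rivera receives Lot A at value $167, so the others get W − 167 = $557.
Without Rivera: best allocation of the remaining 4 bidders over all 5 lots is Jensen→Lot D ($138), Quispe→Lot E ($160), Eriksen→Lot C ($164), Ghosh→Lot A ($145), total $607.
VCG payment = (others' best without Rivera) − (others' welfare with Rivera) = 607 − 557 = $50.

Rivera pays $50.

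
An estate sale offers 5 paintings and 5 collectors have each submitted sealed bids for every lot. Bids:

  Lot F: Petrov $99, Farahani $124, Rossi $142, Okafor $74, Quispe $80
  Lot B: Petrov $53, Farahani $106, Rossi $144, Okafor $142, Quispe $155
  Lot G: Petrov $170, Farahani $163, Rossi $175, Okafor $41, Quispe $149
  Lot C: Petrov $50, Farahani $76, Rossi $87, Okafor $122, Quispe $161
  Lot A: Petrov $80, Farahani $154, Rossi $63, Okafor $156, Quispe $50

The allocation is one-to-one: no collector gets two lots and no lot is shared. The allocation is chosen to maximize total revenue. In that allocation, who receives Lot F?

Rossi receives Lot F.

Optimal: Petrov→Lot G ($170), Farahani→Lot A ($154), Rossi→Lot F ($142), Okafor→Lot B ($142), Quispe→Lot C ($161) — total 170+154+142+142+161 = $769.
Max-entry greedy (repeatedly take the single best remaining cell) gives $669, worse by 100.
Next-best assignment: Petrov→Lot G, Farahani→Lot F, Rossi→Lot B, Okafor→Lot A, Quispe→Lot C = $755.
Checked against all permutations: $769 is optimal.
Rossi's own top lot is Lot G ($175), but forcing Rossi→Lot G and reassigning the rest optimally gives only $731 — worse by 38.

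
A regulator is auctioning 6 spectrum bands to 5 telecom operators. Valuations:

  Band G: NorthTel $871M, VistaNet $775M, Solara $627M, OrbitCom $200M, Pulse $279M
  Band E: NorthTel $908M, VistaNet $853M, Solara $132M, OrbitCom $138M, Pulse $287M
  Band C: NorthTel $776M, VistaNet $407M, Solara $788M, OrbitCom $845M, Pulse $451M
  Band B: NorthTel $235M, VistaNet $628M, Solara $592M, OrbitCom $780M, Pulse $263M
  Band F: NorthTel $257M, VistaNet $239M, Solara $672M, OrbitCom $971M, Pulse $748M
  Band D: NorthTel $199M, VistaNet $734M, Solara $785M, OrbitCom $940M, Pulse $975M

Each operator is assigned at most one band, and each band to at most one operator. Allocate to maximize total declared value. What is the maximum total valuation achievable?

Max total: $4458M

This is a one-to-one assignment (maximum-weight bipartite matching).
Optimal: NorthTel→Band G ($871M), VistaNet→Band E ($853M), Solara→Band C ($788M), OrbitCom→Band F ($971M), Pulse→Band D ($975M) — total 871+853+788+971+975 = $4458M.
Next-best assignment: NorthTel→Band E, VistaNet→Band G, Solara→Band C, OrbitCom→Band F, Pulse→Band D = $4417M.
Swapping VistaNet↔Pulse (VistaNet→Band D $734M, Pulse→Band E $287M) loses 807.
Checked against all permutations: $4458M is optimal.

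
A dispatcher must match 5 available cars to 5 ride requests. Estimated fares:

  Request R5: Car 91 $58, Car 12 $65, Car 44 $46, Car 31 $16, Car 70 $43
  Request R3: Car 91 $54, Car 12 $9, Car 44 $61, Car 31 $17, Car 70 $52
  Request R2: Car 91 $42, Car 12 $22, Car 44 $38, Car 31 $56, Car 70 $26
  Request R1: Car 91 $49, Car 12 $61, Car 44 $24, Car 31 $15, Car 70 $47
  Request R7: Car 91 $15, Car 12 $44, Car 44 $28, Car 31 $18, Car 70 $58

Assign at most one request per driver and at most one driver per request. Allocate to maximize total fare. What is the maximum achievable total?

Max total: $294

Optimal: Car 91→Request R5 ($58), Car 12→Request R1 ($61), Car 44→Request R3 ($61), Car 31→Request R2 ($56), Car 70→Request R7 ($58) — total 58+61+61+56+58 = $294.
Max-entry greedy (repeatedly take the single best remaining cell) gives $289, worse by 5.
Next-best assignment: Car 91→Request R1, Car 12→Request R5, Car 44→Request R3, Car 31→Request R2, Car 70→Request R7 = $289.
Swapping Car 31↔Car 44 (Car 31→Request R3 $17, Car 44→Request R2 $38) loses 62.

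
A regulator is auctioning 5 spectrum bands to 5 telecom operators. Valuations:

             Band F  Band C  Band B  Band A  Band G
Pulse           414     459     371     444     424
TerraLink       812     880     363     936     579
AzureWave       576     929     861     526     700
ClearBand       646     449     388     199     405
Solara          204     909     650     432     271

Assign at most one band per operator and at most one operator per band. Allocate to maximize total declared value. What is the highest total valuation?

Max total: $3776M

Optimal: Pulse→Band G ($424M), TerraLink→Band A ($936M), AzureWave→Band B ($861M), ClearBand→Band F ($646M), Solara→Band C ($909M) — total 424+936+861+646+909 = $3776M.
Row-greedy (each operator in turn takes its best remaining band) gives $3173M, worse by 603.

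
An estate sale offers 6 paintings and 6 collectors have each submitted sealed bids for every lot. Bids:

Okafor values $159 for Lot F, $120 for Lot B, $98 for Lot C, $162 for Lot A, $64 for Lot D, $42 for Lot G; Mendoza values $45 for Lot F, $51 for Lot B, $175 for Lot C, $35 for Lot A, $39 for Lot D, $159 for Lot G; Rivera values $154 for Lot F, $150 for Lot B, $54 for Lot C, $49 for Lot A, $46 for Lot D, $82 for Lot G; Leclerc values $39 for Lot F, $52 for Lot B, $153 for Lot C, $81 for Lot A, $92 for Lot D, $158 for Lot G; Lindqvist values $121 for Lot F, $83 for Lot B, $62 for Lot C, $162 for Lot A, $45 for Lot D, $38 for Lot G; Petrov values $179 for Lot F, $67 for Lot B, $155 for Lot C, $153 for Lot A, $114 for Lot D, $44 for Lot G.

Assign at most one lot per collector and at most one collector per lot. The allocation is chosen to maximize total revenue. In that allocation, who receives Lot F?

Optimal: Okafor→Lot F ($159), Mendoza→Lot C ($175), Rivera→Lot B ($150), Leclerc→Lot G ($158), Lindqvist→Lot A ($162), Petrov→Lot D ($114) — total 159+175+150+158+162+114 = $918.
Row-greedy (each collector in turn takes its best remaining lot) gives $846, worse by 72.
Next-best assignment: Okafor→Lot F, Mendoza→Lot G, Rivera→Lot B, Leclerc→Lot C, Lindqvist→Lot A, Petrov→Lot D = $897.
Every other assignment is strictly worse.
Okafor's own top lot is Lot A ($162), but forcing Okafor→Lot A and reassigning the rest optimally gives only $880 — worse by 38.

Okafor receives Lot F.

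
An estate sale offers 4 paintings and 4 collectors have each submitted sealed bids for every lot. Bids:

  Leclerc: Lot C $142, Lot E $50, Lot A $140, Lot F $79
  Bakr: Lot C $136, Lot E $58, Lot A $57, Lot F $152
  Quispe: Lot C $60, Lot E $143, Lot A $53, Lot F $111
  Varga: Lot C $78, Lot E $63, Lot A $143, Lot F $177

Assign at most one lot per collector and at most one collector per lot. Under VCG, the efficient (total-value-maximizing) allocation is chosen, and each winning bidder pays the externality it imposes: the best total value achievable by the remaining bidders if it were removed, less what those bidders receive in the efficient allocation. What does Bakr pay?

Bakr pays $2.

Efficient allocation: Leclerc→Lot A ($140), Bakr→Lot C ($136), Quispe→Lot E ($143), Varga→Lot F ($177); total welfare W = $596.
Bakr receives Lot C at value $136, so the others get W − 136 = $460.
Without Bakr: best allocation of the remaining 3 bidders over all 4 lots is Leclerc→Lot C ($142), Quispe→Lot E ($143), Varga→Lot F ($177), total $462.
VCG payment = (others' best without Bakr) − (others' welfare with Bakr) = 462 − 460 = $2.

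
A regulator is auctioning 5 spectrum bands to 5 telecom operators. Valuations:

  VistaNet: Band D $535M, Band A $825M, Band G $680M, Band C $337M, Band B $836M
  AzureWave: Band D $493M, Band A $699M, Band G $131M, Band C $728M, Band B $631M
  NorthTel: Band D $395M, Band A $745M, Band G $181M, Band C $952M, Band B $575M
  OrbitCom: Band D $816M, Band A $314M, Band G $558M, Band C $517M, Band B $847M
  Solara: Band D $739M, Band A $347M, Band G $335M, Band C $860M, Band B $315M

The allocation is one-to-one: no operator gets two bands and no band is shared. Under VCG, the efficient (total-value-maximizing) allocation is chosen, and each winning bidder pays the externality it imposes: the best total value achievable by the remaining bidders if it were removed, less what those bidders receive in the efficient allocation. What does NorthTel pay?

NorthTel pays $246M.

Efficient allocation: VistaNet→Band G ($680M), AzureWave→Band A ($699M), NorthTel→Band C ($952M), OrbitCom→Band B ($847M), Solara→Band D ($739M); total welfare W = $3917M.
NorthTel receives Band C at value $952M, so the others get W − 952 = $2965M.
Without NorthTel: best allocation of the remaining 4 bidders over all 5 bands is VistaNet→Band B ($836M), AzureWave→Band A ($699M), OrbitCom→Band D ($816M), Solara→Band C ($860M), total $3211M.
VCG payment = (others' best without NorthTel) − (others' welfare with NorthTel) = 3211 − 2965 = $246M.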